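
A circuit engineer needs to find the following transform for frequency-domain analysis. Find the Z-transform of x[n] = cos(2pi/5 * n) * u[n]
Z{cos(w0*n)*u[n]} = z(z - cos(w0))/(z^2-2z*cos(w0)+1)
With w0 = 2pi/5: X(z) = z(z - cos(2pi/5))/(z^2-2z*cos(2pi/5)+1)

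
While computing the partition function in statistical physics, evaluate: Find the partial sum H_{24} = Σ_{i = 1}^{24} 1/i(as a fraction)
H_24 = 1 + 1/2 + 1/3 + ... + 1/24
= 1347822955/356948592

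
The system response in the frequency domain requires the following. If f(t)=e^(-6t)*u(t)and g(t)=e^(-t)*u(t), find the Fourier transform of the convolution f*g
By the convolution theorem: F{f*g} = F(omega)*G(omega)
F(omega) = 1/(6+j*omega), G(omega) = 1/(1+j*omega)
F{f*g} = 1/((6+j*omega)(1+j*omega))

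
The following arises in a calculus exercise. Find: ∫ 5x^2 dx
Using power rule: ∫ 5x^2 dx = 5/3 x^3+C = (5/3)x^3+C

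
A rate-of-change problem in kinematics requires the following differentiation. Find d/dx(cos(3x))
Chain rule: d/dx[cos(u)] = -sin(u)·u' where u = 3x
u' = 3

Answer: -3·sin(3x)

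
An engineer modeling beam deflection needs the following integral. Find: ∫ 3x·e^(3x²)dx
Let u = 3x², du = 6x dx
∫ (1/2)e^u du = e^u/2 + C

Answer: e^(3x²)/2 + C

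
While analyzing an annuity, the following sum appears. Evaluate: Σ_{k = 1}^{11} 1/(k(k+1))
Partial fractions: 1/(k(k+1)) = 1/k - 1/(k+1)
Telescoping sum: 1(1-1/12) = 1·11/12

Answer: 11/12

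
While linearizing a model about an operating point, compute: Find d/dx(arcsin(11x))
d/dx[arcsin(u)] = u'/√(1-u²), u = 11x, u' = 11

Answer: 11/√(1 - 121x²)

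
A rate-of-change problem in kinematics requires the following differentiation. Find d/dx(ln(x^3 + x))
Chain rule: d/dx[ln(u)] = u'/u where u = x^3+x
u' = 3x^2+1

Answer: (3x^2+1)/(x^3+x)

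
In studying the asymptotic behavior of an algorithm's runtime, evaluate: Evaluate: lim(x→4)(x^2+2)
Polynomial is continuous, so substitute x=4:
1·4^2+2=18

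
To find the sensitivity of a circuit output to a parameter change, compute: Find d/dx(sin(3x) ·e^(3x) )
Product rule: (fg)'=f'g + fg'
f=sin(3x), f'=3·cos(3x)
g=e^(3x), g'=3·e^(3x)

Answer: 3·cos(3x)·e^(3x) + 3·sin(3x)·e^(3x)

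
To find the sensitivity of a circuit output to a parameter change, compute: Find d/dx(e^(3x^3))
Chain rule: d/dx[e^u]=e^u · u' where u=3x^3
u'=9x^2

Answer: 9x^2·e^(3x^3)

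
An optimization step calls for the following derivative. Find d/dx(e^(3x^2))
Chain rule: d/dx[e^u]=e^u · u' where u=3x^2
u'=6x

Answer: 6x·e^(3x^2)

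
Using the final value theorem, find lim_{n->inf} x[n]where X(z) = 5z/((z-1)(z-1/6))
Final value theorem: lim x[n] = lim_{z->1} (z-1)*X(z)
(z-1)*X(z) = 5z/(z-1/6)
As z->1: 5/(1 - 1/6) = 5/(5/6) = 6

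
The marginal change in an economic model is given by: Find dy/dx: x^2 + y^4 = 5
Differentiate: 2x + 4y^3·(dy/dx) = 0
dy/dx = -2x/(4y^3)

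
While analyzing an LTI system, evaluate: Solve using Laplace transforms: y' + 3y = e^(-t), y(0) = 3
Take L: sY - 3 + 3Y = 1/(s + 1)
Y(s + 3) = 1/(s + 1) + 3
Y = 1/((s + 1)(s + 3)) + 3/(s + 3)
Partial fractions: 1/((s + 1)(s + 3)) = (1/2)/(s + 1) - (1/2)/(s + 3)
So Y = (1/2)/(s + 1) + (5/2)/(s + 3)
Inverse Laplace transform (L^(-1){1/(s + 1)} = e^(-t), L^(-1){1/(s + 3)} = e^(-3t)):

Answer: y(t) = (1/2)·e^(-t) + (5/2)·e^(-3t)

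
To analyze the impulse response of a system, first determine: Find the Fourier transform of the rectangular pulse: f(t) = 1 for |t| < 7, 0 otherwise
F(omega)=integral from -7 to 7 of e^(-j*omega*t) dt
=2*sin(7*omega)/omega=14*sinc(7*omega/pi)

Answer: 2*sin(7*omega)/omega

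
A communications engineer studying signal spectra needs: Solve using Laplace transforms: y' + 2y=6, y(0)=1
Take L of both sides: sY(s)-1+2Y(s)=6/s
Y(s)(s+2)=6/s+1
Y(s)=6/(s(s+2))+1/(s+2)
Partial fractions: 6/(s(s+2))=3/s - 3/(s+2)
So Y(s)=3/s - 2/(s+2)
Inverse transform (L^(-1){1/s}=1, L^(-1){1/(s+2)}=e^(-2t)):

Answer: y(t)=3-2·e^(-2t)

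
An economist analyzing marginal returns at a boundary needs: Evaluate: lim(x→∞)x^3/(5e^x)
Apply L'Hôpital 3 times (∞/∞ each time):
Eventually get 3!/(5e^x) → 0

Answer: 0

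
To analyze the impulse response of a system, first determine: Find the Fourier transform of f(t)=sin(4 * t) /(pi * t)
sin(W * t)/(pi * t)=(W/pi) * sinc(W * t/pi) is the impulse response of the ideal low-pass filter with cutoff W (here W=4).
Its Fourier transform is a rectangular function:
F(omega)=1 for |omega| < 4, 0 otherwise

Answer: rect(omega/8) [i.e., 1 for |omega| < 4, 0 otherwise]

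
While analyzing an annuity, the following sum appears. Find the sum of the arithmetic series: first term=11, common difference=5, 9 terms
Last term: a_n=11+(9-1)·5=51
Sum=n(a_1+a_n)/2=9(11+51)/2=279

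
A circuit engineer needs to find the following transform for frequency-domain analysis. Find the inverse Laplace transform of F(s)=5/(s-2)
L^(-1){5/(s-a)} = c·e^(at)
Here a = 2, c = 5

Answer: 5e^(2t)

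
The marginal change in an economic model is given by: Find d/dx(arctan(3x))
d/dx[arctan(u)] = u'/(1+u²), u = 3x, u' = 3

Answer: 3/(1+9x²)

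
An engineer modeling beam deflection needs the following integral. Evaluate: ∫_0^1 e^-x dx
Antiderivative: -e^-x
Evaluate: -(e^-1-1)

Answer: (e^-1-1)/(-1)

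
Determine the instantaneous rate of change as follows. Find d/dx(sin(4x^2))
Chain rule: d/dx[sin(u)]=cos(u)·u' where u=4x^2
u'=8x

Answer: 8x·cos(4x^2)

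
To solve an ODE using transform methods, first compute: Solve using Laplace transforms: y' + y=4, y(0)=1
Take L of both sides: sY(s)-1+Y(s) = 4/s
Y(s)(s+1) = 4/s+1
Y(s) = 4/(s(s+1))+1/(s+1)
Partial fractions: 4/(s(s+1)) = 4/s - 4/(s+1)
So Y(s) = 4/s - 3/(s+1)
Inverse transform (L^(-1){1/s} = 1, L^(-1){1/(s+1)} = e^(-t)):

Answer: y(t) = 4-3·e^(-t)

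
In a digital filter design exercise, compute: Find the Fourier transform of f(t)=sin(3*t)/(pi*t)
sin(W*t)/(pi*t)=(W/pi)*sinc(W*t/pi) is the impulse response of the ideal low-pass filter with cutoff W (here W=3).
Its Fourier transform is a rectangular function:
F(omega)=1 for |omega| < 3, 0 otherwise

Answer: rect(omega/6) [i.e., 1 for |omega| < 3, 0 otherwise]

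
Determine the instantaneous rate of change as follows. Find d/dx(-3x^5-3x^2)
Power rule: d/dx(ax^n) = n·a·x^(n-1)
Term by term: -15·x^4-6·x

Answer: -15x^4-6x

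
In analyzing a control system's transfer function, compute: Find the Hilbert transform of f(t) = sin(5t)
The Hilbert transform shifts each frequency component by -pi/2.
H{sin(wt)} = -cos(wt)
With w = 5: H{sin(5t)} = -cos(5t)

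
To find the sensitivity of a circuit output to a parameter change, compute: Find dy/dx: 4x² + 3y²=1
Differentiate: 8x+6y·(dy/dx) = 0
dy/dx = -8x/(6y) = -(4/3)·(x/y)

Answer: dy/dx = -(4/3)·(x/y)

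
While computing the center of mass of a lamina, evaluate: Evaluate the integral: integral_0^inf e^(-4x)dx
integral_0^inf e^(-4x) dx=[-1/4 * e^(-4x)]_0^inf
=0 - (-1/4)=1/4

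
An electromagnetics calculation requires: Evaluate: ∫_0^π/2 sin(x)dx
Antiderivative: -cos(x)
Evaluate at bounds: [-cos(1·π/2)/1] - [-cos(1·0)/1]
=(-(0)+(1))/1=1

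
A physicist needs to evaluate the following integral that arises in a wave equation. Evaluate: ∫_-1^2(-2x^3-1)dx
Step 1: Find antiderivative F(x) = (-1/2)x^4 - x
Step 2: F(2) - F(-1) = -10 - (1/2) = -21/2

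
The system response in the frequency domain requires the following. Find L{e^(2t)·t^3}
First shifting: L{e^(at)f(t)} = F(s-a)
L{t^3} = 6/s^4
Shift s → s-2: 6/(s-2)^4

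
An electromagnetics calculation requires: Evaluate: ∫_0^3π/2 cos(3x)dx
Antiderivative: sin(3x)/3
Evaluate at bounds: [sin(3·3π/2)/3] - [sin(3·0)/3]
= ((1) - (0))/3 = 1/3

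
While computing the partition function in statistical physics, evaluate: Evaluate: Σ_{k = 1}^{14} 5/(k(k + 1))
Partial fractions: 5/(k(k + 1)) = 5/k - 5/(k + 1)
Telescoping sum: 5(1 - 1/15) = 5·14/15

Answer: 14/3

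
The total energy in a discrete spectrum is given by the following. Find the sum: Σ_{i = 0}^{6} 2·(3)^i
Geometric series: S = a(1 - r^n)/(1 - r)
a = 2, r = 3, n = 7
S = 2(1-2187)/-2 = 2186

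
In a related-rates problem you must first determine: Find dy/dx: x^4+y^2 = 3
Differentiate: 4x^3+2y·(dy/dx) = 0
dy/dx = -4x^3/(2y)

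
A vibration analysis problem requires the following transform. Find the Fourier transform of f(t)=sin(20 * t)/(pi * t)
sin(W * t)/(pi * t) = (W/pi) * sinc(W * t/pi) is the impulse response of the ideal low-pass filter with cutoff W (here W = 20).
Its Fourier transform is a rectangular function:
F(omega) = 1 for |omega| < 20, 0 otherwise

Answer: rect(omega/40) [i.e., 1 for |omega| < 20, 0 otherwise]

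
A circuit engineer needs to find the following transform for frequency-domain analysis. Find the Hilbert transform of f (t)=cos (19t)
The Hilbert transform shifts each frequency component by -pi/2.
H{cos(wt)} = sin(wt)
With w = 19: H{cos(19t)} = sin(19t)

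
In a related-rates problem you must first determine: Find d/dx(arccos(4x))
d/dx[arccos(u)] = -u'/√(1-u²), u = 4x, u' = 4

Answer: -4/√(1 - 16x²)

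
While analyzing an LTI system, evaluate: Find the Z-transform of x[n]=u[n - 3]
Using the time-shift property: Z{u[n-3]} = z^(-3)*z/(z-1)
= z^(-2)/(z-1)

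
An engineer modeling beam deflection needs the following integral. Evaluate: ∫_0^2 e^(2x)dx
Antiderivative: (1/2)e^(2x)
Evaluate: (1/2)(e^4-1)

Answer: (e^4-1)/2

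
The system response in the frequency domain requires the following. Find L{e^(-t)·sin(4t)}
First shifting: L{e^(at)f(t)}=F(s-a)
L{sin(4t)}=4/(s² + 16)
Shift: 4/((s + 1)² + 16)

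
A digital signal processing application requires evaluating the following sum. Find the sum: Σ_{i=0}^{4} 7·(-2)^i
Geometric series: S = a(1 - r^n)/(1 - r)
a = 7, r = -2, n = 5
S = 7(1 + 32)/3 = 77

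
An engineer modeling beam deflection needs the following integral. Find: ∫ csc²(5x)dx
Since d/dx[-cot(5x)]=5csc²(5x), integral=-cot(5x)/5 + C

Answer: (-1/5)cot(5x) + C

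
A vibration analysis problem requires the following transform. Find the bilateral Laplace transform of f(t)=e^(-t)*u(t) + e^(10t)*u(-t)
For e^(-t)*u(t): L = 1/(s+1), Re(s) > -1
For e^(10t)*u(-t): L = -1/(s-10), Re(s) < 10
Combined: F(s) = 1/(s+1)-1/(s-10), -1 < Re(s) < 10

Answer: 1/(s+1)-1/(s-10), ROC: -1 < Re(s) < 10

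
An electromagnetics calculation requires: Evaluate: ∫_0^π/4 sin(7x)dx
Antiderivative: -cos(7x)/7
Evaluate at bounds: [-cos(7·π/4)/7] - [-cos(7·0)/7]
=(-(√2/2) + (1))/7=1/7 - √2/14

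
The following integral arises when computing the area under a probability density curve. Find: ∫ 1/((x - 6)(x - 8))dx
Partial fractions: 1/((x-6)(x-8)) = A/(x-6)+B/(x-8)
A = -1/2, B = 1/2
∫ [-1/2· 1/(x-6)+1/2· 1/(x-8)] dx
= (1/2)[ln|x-8| - ln|x-6|]+C

Answer: (1/2)·ln|(x-8)/(x-6)|+C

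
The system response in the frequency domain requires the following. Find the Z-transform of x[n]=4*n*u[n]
Z{n*u[n]} = z/(z-1)^2
By linearity: Z{4*n*u[n]} = 4z/(z-1)^2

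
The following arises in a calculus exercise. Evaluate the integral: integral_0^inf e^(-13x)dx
integral_0^inf e^(-13x) dx=[-1/13*e^(-13x)]_0^inf
=0 - (-1/13)=1/13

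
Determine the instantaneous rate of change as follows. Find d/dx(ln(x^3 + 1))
Chain rule: d/dx[ln(u)] = u'/u where u = x^3 + 1
u' = 3x^2

Answer: (3x^2)/(x^3 + 1)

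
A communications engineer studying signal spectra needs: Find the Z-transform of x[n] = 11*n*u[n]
Z{n * u[n]}=z/(z-1)^2
By linearity: Z{11 * n * u[n]}=11z/(z-1)^2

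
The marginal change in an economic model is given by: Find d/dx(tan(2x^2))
Chain rule: d/dx[tan(u)] = sec²(u)·u' where u = 2x^2
u' = 4x

Answer: 4x·sec²(2x^2)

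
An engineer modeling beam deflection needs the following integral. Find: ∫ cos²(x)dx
Using identity cos²(u) = (1 + cos(2u))/2:
∫ (1 + cos(2x))/2 dx = x/2 + sin(2x)/4 + C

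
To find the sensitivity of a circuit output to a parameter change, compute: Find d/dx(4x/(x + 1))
Quotient rule: (f/g)' = (f'g - fg')/g²
f = 4x, f' = 4
g = x + 1, g' = 1

Answer: (4·(x + 1) - 4x)/(x + 1)²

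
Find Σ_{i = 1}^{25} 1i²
=1·n(n + 1)(2n + 1)/6=1·25·26·51/6=5525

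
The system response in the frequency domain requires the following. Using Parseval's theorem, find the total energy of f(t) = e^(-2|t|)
Parseval's theorem: E=integral |f(t)|^2 dt=(1/2pi) integral |F(omega)|^2 domega
E=integral_{-inf}^{inf} e^(-4|t|) dt=2 * integral_0^inf e^(-4t) dt=2/(2 * 2)=1/2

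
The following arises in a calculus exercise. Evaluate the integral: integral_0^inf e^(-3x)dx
integral_0^inf e^(-3x) dx = [-1/3 * e^(-3x)]_0^inf
= 0 - (-1/3) = 1/3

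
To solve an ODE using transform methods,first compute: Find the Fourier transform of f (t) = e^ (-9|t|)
Using the standard pair: F{e^(-a|t|)}=2a/(a^2 + omega^2)
With a=9: F(omega)=18/(81 + omega^2)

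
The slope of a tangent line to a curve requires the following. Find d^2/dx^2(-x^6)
Apply power rule 2 times:
d^1: -6x^5
d^2: -30x^4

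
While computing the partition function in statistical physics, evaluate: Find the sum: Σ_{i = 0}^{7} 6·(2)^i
Geometric series: S = a(1 - r^n)/(1 - r)
a = 6, r = 2, n = 8
S = 6(1-256)/-1 = 1530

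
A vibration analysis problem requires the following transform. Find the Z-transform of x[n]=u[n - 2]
Using the time-shift property: Z{u[n-2]}=z^(-2)*z/(z-1)
=z^(-1)/(z-1)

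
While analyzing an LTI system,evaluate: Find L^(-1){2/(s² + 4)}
L^(-1){w/(s²+w²)}=sin(wt)
Here w=2

Answer: sin(2t)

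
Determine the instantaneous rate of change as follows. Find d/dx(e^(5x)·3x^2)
Product rule: (fg)' = f'g + fg'
f = e^(5x), f' = 5·e^(5x)
g = 3x^2, g' = 6x

Answer: 15·e^(5x)·x^2 + 6·e^(5x)·x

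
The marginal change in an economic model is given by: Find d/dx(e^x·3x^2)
Product rule: (fg)'=f'g+fg'
f=e^x, f'=e^x
g=3x^2, g'=6x

Answer: 3·e^x·x^2+6·e^x·x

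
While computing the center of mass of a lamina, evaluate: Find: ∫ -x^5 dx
Using power rule: ∫ -x^5 dx=-1/6 x^6+C=(-1/6)x^6+C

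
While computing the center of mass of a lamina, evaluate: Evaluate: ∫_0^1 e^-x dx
Antiderivative: -e^-x
Evaluate: -(e^-1 - 1)

Answer: (e^-1 - 1)/(-1)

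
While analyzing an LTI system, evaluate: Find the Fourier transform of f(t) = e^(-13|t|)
Using the standard pair: F{e^(-a|t|)}=2a/(a^2 + omega^2)
With a=13: F(omega)=26/(169 + omega^2)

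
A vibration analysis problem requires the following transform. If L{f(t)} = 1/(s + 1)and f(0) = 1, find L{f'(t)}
L{f'(t)}=s·F(s) - f(0)=s/(s+1)-1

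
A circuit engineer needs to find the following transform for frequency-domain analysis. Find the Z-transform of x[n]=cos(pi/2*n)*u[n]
Z{cos(w0 * n) * u[n]} = z(z - cos(w0))/(z^2 - 2z * cos(w0) + 1)
With w0 = pi/2: X(z) = z(z - cos(pi/2))/(z^2 - 2z * cos(pi/2) + 1)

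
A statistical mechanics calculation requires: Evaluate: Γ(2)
Γ(n) = (n-1)! for positive integers
Γ(2) = 1! = 1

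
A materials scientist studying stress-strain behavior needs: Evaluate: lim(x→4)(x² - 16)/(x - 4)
Factor: (x² - 16)=(x-4)(x + 4)
Cancel (x-4): lim(x→4) (x + 4)=8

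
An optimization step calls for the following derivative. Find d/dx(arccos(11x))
d/dx[arccos(u)] = -u'/√(1-u²), u = 11x, u' = 11

Answer: -11/√(1 - 121x²)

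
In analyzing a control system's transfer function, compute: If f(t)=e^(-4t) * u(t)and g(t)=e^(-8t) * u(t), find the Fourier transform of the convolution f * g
By the convolution theorem: F{f*g}=F(omega)*G(omega)
F(omega)=1/(4+j*omega), G(omega)=1/(8+j*omega)
F{f*g}=1/((4+j*omega)(8+j*omega))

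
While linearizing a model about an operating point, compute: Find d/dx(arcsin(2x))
d/dx[arcsin(u)]=u'/√(1-u²), u=2x, u'=2

Answer: 2/√(1 - 4x²)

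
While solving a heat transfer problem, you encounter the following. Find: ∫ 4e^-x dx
Since d/dx[e^-x]=- e^-x, we get -4e^-x + C

Answer: -4e^-x + C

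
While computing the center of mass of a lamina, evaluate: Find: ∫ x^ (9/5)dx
Power rule: ∫ x^(9/5) dx = x^(14/5)/(14/5) + C

Answer: (5/14)·x^(14/5) + C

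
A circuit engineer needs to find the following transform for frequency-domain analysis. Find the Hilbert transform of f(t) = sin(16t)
The Hilbert transform shifts each frequency component by -pi/2.
H{sin(wt)}=-cos(wt)
With w=16: H{sin(16t)}=-cos(16t)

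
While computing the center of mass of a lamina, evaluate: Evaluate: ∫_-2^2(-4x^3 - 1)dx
Step 1: Find antiderivative F(x)=-x^4 - x
Step 2: F(2) - F(-2)=-18 - (-14)=-4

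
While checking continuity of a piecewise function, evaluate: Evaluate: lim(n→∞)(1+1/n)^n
This is the definition of e^1: lim(1+1/n)^n=e^1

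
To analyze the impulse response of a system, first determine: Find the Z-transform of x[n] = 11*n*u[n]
Z{n * u[n]}=z/(z-1)^2
By linearity: Z{11 * n * u[n]}=11z/(z-1)^2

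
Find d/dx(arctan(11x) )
d/dx[arctan(u)]=u'/(1 + u²), u=11x, u'=11

Answer: 11/(1 + 121x²)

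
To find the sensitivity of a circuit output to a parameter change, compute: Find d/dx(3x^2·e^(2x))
Product rule: (fg)' = f'g + fg'
f = 3x^2, f' = 6x
g = e^(2x), g' = 2·e^(2x)

Answer: 6x·e^(2x) + 6x^2·e^(2x)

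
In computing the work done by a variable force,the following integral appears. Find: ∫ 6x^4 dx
Using power rule: ∫ 6x^4 dx = 6/5 x^5+C = (6/5)x^5+C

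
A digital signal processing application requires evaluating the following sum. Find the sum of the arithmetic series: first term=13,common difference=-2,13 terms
Last term: a_n=13 + (13 - 1)·-2=-11
Sum=n(a_1 + a_n)/2=13(13 + (-11))/2=13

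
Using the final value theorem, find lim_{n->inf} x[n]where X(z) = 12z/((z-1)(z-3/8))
Final value theorem: lim x[n] = lim_{z->1} (z-1) * X(z)
(z-1) * X(z) = 12z/(z-3/8)
As z->1: 12/(1 - 3/8) = 12/(5/8) = 96/5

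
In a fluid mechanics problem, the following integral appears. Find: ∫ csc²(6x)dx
Since d/dx[-cot(6x)] = 6csc²(6x), integral = -cot(6x)/6 + C

Answer: (-1/6)cot(6x) + C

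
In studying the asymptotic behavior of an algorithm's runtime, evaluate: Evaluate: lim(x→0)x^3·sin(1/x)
Squeeze theorem: -|x^3| ≤ x^3·sin(1/x) ≤ |x^3|
Since x^3 → 0 as x → 0, by squeeze theorem the limit is 0

Answer: 0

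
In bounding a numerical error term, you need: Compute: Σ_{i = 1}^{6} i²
Using formula: Σ i^2=n(n+1)(2n+1)/6=6·7·13/6=91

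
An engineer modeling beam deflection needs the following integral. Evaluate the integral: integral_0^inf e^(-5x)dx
integral_0^inf e^(-5x) dx=[-1/5*e^(-5x)]_0^inf
=0 - (-1/5)=1/5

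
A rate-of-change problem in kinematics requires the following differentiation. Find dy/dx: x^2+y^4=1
Differentiate: 2x + 4y^3·(dy/dx) = 0
dy/dx = -2x/(4y^3)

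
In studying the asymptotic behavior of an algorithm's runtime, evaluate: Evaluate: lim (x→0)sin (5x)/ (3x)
L'Hôpital (0/0): lim 5cos(5x)/3 = 5/3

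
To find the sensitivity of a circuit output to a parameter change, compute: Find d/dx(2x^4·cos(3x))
Product rule: (fg)' = f'g+fg'
f = 2x^4, f' = 8x^3
g = cos(3x), g' = -3·sin(3x)

Answer: 8x^3·cos(3x)-6x^4·sin(3x)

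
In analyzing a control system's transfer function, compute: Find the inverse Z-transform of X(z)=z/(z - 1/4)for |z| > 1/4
Standard pair: z/(z-a) <-> a^n * u[n] for causal signals
With a = 1/4: x[n] = (1/4)^n * u[n]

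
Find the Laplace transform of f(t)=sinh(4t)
L{sinh(at)}=a/(s²-a²)
L{sinh(4t)}=4/(s²-16)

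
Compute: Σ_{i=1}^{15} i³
Using formula: Σ i^3=[n(n+1)/2]²=[15·16/2]²=14400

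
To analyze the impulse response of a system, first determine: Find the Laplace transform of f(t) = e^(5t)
L{e^(at)}=1/(s-a)
L{e^(5t)}=1/(s-5)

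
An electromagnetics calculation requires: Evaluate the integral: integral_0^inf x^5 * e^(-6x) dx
This is a Gamma integral. Substitute u=6x (du=6 dx):
integral_0^inf x^5*e^(-6x) dx=(1/6^6) integral_0^inf u^5*e^(-u) du
=Gamma(6)/6^6=5!/6^6=120/46656

Answer: 5/1944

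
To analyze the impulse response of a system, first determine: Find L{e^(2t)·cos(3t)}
First shifting: L{e^(at)f(t)}=F(s-a)
L{cos(3t)}=s/(s²+9)
Shift: (s-2)/((s-2)²+9)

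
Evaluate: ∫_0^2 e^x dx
Antiderivative: e^x
Evaluate: (e^2 - 1)

Answer: e^2 - 1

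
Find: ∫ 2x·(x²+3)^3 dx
Let u=x²+3, du=2x dx
∫ u^3 du=u^4/4+C

Answer: (x²+3)^4/4+C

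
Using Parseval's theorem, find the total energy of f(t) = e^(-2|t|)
Parseval's theorem: E = integral |f(t)|^2 dt = (1/2pi) integral |F(omega)|^2 domega
E = integral_{-inf}^{inf} e^(-4|t|) dt = 2 * integral_0^inf e^(-4t) dt = 2/(2 * 2) = 1/2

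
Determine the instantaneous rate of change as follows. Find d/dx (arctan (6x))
d/dx[arctan(u)]=u'/(1 + u²), u=6x, u'=6

Answer: 6/(1 + 36x²)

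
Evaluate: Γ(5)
Γ(n)=(n-1)! for positive integers
Γ(5)=4!=24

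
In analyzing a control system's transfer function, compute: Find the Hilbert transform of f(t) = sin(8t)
The Hilbert transform shifts each frequency component by -pi/2.
H{sin(wt)}=-cos(wt)
With w=8: H{sin(8t)}=-cos(8t)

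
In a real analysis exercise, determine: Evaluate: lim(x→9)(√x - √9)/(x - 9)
Multiply by conjugate (√x+√9)/(√x+√9):
=(x - 9)/((x - 9)(√x+√9))=1/(√x+√9)
As x → 9: 1/(2√9)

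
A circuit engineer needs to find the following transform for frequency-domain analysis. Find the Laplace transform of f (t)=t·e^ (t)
L{t·e^(at)} = 1/(s-a)²
L{t·e^(t)} = 1/(s-1)²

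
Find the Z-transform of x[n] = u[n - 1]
Using the time-shift property: Z{u[n-1]} = z^(-1)*z/(z-1)
= z^(0)/(z-1)

Answer: 1/(z-1)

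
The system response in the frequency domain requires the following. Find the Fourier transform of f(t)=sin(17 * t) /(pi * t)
sin(W * t)/(pi * t)=(W/pi) * sinc(W * t/pi) is the impulse response of the ideal low-pass filter with cutoff W (here W=17).
Its Fourier transform is a rectangular function:
F(omega)=1 for |omega| < 17, 0 otherwise

Answer: rect(omega/34) [i.e., 1 for |omega| < 17, 0 otherwise]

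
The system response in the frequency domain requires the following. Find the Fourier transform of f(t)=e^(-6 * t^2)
The Fourier transform of a Gaussian e^(-a * t^2) is sqrt(pi/a) * e^(-omega^2/(4a)).
With a = 6: F(omega) = sqrt(pi/6) * e^(-omega^2/24)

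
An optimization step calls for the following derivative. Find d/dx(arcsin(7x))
d/dx[arcsin(u)] = u'/√(1-u²), u = 7x, u' = 7

Answer: 7/√(1-49x²)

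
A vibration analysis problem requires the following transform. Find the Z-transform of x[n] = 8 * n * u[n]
Z{n*u[n]}=z/(z-1)^2
By linearity: Z{8*n*u[n]}=8z/(z-1)^2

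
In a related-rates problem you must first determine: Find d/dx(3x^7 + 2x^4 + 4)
Power rule: d/dx(ax^n)=n·a·x^(n-1)
Term by term: 21·x^6 + 8·x^3

Answer: 21x^6 + 8x^3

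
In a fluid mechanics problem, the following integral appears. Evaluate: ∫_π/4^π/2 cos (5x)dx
Antiderivative: sin(5x)/5
Evaluate at bounds: [sin(5·π/2)/5] - [sin(5·π/4)/5]
= ((1) - (-√2/2))/5 = 1/5 + √2/10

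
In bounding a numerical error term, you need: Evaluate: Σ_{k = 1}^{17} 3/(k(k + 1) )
Partial fractions: 3/(k(k + 1))=3/k - 3/(k + 1)
Telescoping sum: 3(1 - 1/18)=3·17/18

Answer: 17/6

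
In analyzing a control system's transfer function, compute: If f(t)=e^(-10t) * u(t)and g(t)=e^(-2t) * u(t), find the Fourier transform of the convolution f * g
By the convolution theorem: F{f*g}=F(omega)*G(omega)
F(omega)=1/(10 + j*omega), G(omega)=1/(2 + j*omega)
F{f*g}=1/((10 + j*omega)(2 + j*omega))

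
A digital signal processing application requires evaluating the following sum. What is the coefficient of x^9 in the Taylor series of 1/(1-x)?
1/(1-x) = Σ x^n for |x|<1
All coefficients are 1

Answer: 1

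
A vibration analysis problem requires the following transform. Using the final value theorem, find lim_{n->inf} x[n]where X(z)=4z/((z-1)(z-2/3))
Final value theorem: lim x[n] = lim_{z->1} (z-1) * X(z)
(z-1) * X(z) = 4z/(z-2/3)
As z->1: 4/(1-2/3) = 4/(1/3) = 12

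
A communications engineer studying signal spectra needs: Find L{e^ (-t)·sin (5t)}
First shifting: L{e^(at)f(t)} = F(s-a)
L{sin(5t)} = 5/(s²+25)
Shift: 5/((s+1)²+25)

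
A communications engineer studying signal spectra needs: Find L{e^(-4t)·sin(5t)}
First shifting: L{e^(at)f(t)}=F(s-a)
L{sin(5t)}=5/(s²+25)
Shift: 5/((s+4)²+25)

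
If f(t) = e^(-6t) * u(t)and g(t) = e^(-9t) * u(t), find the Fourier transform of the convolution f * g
By the convolution theorem: F{f * g} = F(omega) * G(omega)
F(omega) = 1/(6+j * omega), G(omega) = 1/(9+j * omega)
F{f * g} = 1/((6+j * omega)(9+j * omega))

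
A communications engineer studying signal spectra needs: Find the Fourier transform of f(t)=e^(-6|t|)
Using the standard pair: F{e^(-a|t|)}=2a/(a^2 + omega^2)
With a=6: F(omega)=12/(36 + omega^2)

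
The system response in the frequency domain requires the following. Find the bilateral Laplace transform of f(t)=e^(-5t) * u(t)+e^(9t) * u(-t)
For e^(-5t) * u(t): L=1/(s + 5), Re(s) > -5
For e^(9t) * u(-t): L=-1/(s-9), Re(s) < 9
Combined: F(s)=1/(s + 5) - 1/(s-9), -5 < Re(s) < 9

Answer: 1/(s + 5) - 1/(s-9), ROC: -5 < Re(s) < 9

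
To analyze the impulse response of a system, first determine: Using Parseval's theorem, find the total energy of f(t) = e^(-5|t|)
Parseval's theorem: E = integral |f(t)|^2 dt = (1/2pi) integral |F(omega)|^2 domega
E = integral_{-inf}^{inf} e^(-10|t|) dt = 2 * integral_0^inf e^(-10t) dt = 2/(2 * 5) = 1/5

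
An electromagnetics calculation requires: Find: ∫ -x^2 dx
Using power rule: ∫ -x^2 dx = -1/3 x^3 + C = (-1/3)x^3 + C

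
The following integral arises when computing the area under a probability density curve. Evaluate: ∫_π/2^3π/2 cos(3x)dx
Antiderivative: sin(3x)/3
Evaluate at bounds: [sin(3·3π/2)/3] - [sin(3·π/2)/3]
=((1) - (-1))/3=2/3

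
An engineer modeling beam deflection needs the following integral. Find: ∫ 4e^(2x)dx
Since d/dx[e^(2x)] = 2e^(2x), we get 2 e^(2x)+C

Answer: 2e^(2x)+C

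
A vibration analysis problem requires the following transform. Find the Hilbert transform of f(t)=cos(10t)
The Hilbert transform shifts each frequency component by -pi/2.
H{cos(wt)} = sin(wt)
With w = 10: H{cos(10t)} = sin(10t)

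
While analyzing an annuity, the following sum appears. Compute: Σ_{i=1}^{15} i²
Using formula: Σ i^2 = n(n + 1)(2n + 1)/6 = 15·16·31/6 = 1240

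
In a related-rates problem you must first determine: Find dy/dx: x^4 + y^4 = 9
Differentiate: 4x^3+4y^3·(dy/dx)=0
dy/dx=-4x^3/(4y^3)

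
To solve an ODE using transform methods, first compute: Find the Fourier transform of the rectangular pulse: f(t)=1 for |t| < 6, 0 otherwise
F(omega)=integral from -6 to 6 of e^(-j * omega * t) dt
=2 * sin(6 * omega)/omega=12 * sinc(6 * omega/pi)

Answer: 2 * sin(6 * omega)/omega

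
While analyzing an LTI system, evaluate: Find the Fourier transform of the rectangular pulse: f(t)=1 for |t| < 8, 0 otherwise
F(omega)=integral from -8 to 8 of e^(-j*omega*t) dt
=2*sin(8*omega)/omega=16*sinc(8*omega/pi)

Answer: 2*sin(8*omega)/omega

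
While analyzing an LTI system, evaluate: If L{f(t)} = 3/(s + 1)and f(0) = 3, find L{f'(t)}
L{f'(t)}=s·F(s) - f(0)=3s/(s+1)-3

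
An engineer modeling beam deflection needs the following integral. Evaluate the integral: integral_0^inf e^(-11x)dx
integral_0^inf e^(-11x) dx=[-1/11 * e^(-11x)]_0^inf
=0 - (-1/11)=1/11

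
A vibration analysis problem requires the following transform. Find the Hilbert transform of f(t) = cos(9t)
The Hilbert transform shifts each frequency component by -pi/2.
H{cos(wt)}=sin(wt)
With w=9: H{cos(9t)}=sin(9t)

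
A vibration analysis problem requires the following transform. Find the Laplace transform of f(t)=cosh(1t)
L{cosh(at)} = s/(s²-a²)
L{cosh(1t)} = s/(s²-1)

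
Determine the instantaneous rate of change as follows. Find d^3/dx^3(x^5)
Apply power rule 3 times:
d^1: 5x^4
d^2: 20x^3
d^3: 60x^2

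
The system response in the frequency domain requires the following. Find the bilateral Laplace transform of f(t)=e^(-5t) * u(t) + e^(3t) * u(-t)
For e^(-5t)*u(t): L=1/(s+5), Re(s) > -5
For e^(3t)*u(-t): L=-1/(s-3), Re(s) < 3
Combined: F(s)=1/(s+5)-1/(s-3), -5 < Re(s) < 3

Answer: 1/(s+5)-1/(s-3), ROC: -5 < Re(s) < 3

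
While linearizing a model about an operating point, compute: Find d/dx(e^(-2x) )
Chain rule: d/dx[e^u]=e^u · u' where u=-2x
u'=-2

Answer: -2·e^(-2x)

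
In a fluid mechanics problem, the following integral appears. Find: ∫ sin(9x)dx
Using substitution u=9x: ∫ sin(u) du/9=-cos(u)/9 + C

Answer: (-1/9)cos(9x) + C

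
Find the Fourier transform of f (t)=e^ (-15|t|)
Using the standard pair: F{e^(-a|t|)}=2a/(a^2+omega^2)
With a=15: F(omega)=30/(225+omega^2)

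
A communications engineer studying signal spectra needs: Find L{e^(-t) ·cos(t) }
First shifting: L{e^(at)f(t)} = F(s-a)
L{cos(t)} = s/(s² + 1)
Shift: (s + 1)/((s + 1)² + 1)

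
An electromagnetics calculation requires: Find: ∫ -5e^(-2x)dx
Since d/dx[e^(-2x)] = -2e^(-2x), we get 5/2 e^(-2x) + C

Answer: (5/2)e^(-2x) + C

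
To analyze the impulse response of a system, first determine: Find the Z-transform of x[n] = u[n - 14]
Using the time-shift property: Z{u[n-14]} = z^(-14)*z/(z-1)
= z^(-13)/(z-1)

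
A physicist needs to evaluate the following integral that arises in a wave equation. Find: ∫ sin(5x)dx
Using substitution u=5x: ∫ sin(u) du/5=-cos(u)/5 + C

Answer: (-1/5)cos(5x) + C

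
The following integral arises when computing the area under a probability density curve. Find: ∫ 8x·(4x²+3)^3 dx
Let u = 4x² + 3, du = 8x dx
∫ u^3 du = u^4/4 + C

Answer: (4x² + 3)^4/4 + C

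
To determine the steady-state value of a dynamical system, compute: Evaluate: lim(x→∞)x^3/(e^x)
Apply L'Hôpital 3 times (∞/∞ each time):
Eventually get 3!/(e^x) → 0

Answer: 0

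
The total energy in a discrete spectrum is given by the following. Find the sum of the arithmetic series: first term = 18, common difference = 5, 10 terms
Last term: a_n = 18 + (10 - 1)·5 = 63
Sum = n(a_1 + a_n)/2 = 10(18 + 63)/2 = 405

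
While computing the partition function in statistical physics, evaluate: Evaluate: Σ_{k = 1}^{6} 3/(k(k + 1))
Partial fractions: 3/(k(k+1))=3/k - 3/(k+1)
Telescoping sum: 3(1-1/7)=3·6/7

Answer: 18/7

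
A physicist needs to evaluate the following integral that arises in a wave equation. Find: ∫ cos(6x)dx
Using substitution u = 6x: ∫ cos(u) du/6 = sin(u)/6+C

Answer: (1/6)sin(6x)+C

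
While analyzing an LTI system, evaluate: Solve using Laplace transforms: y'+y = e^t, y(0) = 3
Take L: sY - 3+Y = 1/(s-1)
Y(s+1) = 1/(s-1)+3
Y = 1/((s-1)(s+1))+3/(s+1)
Partial fractions: 1/((s-1)(s+1)) = (1/2)/(s-1) - (1/2)/(s+1)
So Y = (1/2)/(s-1)+(5/2)/(s+1)
Inverse Laplace transform (L^(-1){1/(s-1)} = e^t, L^(-1){1/(s+1)} = e^(-t)):

Answer: y(t) = (1/2)·e^t+(5/2)·e^(-t)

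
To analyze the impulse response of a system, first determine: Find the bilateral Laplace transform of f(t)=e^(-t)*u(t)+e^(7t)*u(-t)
For e^(-t) * u(t): L=1/(s+1), Re(s) > -1
For e^(7t) * u(-t): L=-1/(s-7), Re(s) < 7
Combined: F(s)=1/(s+1)-1/(s-7), -1 < Re(s) < 7

Answer: 1/(s+1)-1/(s-7), ROC: -1 < Re(s) < 7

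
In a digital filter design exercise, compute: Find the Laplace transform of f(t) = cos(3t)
L{cos(wt)}=s/(s² + w²)
L{cos(3t)}=s/(s² + 9)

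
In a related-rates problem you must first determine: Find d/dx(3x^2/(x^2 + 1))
Quotient rule: (f/g)'=(f'g - fg')/g²
f=3x^2, f'=6x
g=x^2+1, g'=2x

Answer: (6x·(x^2+1)-6x^3)/(x^2+1)²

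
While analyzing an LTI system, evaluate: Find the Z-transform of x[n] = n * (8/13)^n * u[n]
Using the property Z{n * a^n * u[n]} = az/(z-a)^2
With a = 8/13: X(z) = (8/13)z/(z - 8/13)^2, |z| > 8/13

Answer: (8/13)z/(z - 8/13)^2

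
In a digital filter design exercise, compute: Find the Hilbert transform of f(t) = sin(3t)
The Hilbert transform shifts each frequency component by -pi/2.
H{sin(wt)} = -cos(wt)
With w = 3: H{sin(3t)} = -cos(3t)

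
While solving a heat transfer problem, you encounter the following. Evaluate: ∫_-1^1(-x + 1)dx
Step 1: Find antiderivative F(x)=(-1/2)x^2 + x
Step 2: F(1) - F(-1)=1/2 - (-3/2)=2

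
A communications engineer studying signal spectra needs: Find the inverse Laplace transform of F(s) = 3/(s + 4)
L^(-1){3/(s-a)} = c·e^(at)
Here a = -4, c = 3

Answer: 3e^(-4t)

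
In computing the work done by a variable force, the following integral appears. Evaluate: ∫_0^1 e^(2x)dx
Antiderivative: (1/2)e^(2x)
Evaluate: (1/2)(e^2 - 1)

Answer: (e^2 - 1)/2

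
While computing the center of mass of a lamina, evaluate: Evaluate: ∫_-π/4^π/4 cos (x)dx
Antiderivative: sin(x)
Evaluate at bounds: [sin(1·π/4)/1] - [sin(1·-π/4)/1]
=((√2/2) - (-√2/2))/1=√2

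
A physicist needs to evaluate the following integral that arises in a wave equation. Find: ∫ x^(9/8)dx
Power rule: ∫ x^(9/8) dx=x^(17/8)/(17/8) + C

Answer: (8/17)·x^(17/8) + C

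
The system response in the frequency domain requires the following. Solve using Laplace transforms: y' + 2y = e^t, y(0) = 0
Take L: sY - 0 + 2Y=1/(s-1)
Y(s + 2)=1/(s-1) + 0
Y=1/((s-1)(s + 2)) + 0/(s + 2)
Partial fractions: 1/((s-1)(s + 2))=(1/3)/(s-1) - (1/3)/(s + 2)
So Y=(1/3)/(s-1) - (1/3)/(s + 2)
Inverse Laplace transform (L^(-1){1/(s-1)}=e^t, L^(-1){1/(s + 2)}=e^(-2t)):

Answer: y(t)=(1/3)·e^t - (1/3)·e^(-2t)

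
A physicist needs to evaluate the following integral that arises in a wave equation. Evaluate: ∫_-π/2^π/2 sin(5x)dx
Antiderivative: -cos(5x)/5
Evaluate at bounds: [-cos(5·π/2)/5] - [-cos(5·-π/2)/5]
= (-(0)+(0))/5 = 0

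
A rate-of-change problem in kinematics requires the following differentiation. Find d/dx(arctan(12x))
d/dx[arctan(u)] = u'/(1 + u²), u = 12x, u' = 12

Answer: 12/(1 + 144x²)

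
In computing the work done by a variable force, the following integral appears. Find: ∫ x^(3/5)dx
Power rule: ∫ x^(3/5) dx = x^(8/5)/(8/5)+C

Answer: (5/8)·x^(8/5)+C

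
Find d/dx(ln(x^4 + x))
Chain rule: d/dx[ln(u)]=u'/u where u=x^4 + x
u'=4x^3 + 1

Answer: (4x^3 + 1)/(x^4 + x)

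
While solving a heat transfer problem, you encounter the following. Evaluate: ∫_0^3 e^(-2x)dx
Antiderivative: (1/(-2))e^(-2x)
Evaluate: (1/(-2))(e^-6 - 1)

Answer: (e^-6 - 1)/(-2)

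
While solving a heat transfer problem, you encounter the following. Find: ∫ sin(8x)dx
Using substitution u = 8x: ∫ sin(u) du/8 = -cos(u)/8 + C

Answer: (-1/8)cos(8x) + C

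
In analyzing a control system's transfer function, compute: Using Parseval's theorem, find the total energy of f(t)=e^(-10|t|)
Parseval's theorem: E = integral |f(t)|^2 dt = (1/2pi) integral |F(omega)|^2 domega
E = integral_{-inf}^{inf} e^(-20|t|) dt = 2*integral_0^inf e^(-20t) dt = 2/(2*10) = 1/10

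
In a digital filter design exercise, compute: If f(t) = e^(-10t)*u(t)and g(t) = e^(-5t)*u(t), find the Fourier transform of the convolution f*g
By the convolution theorem: F{f * g}=F(omega) * G(omega)
F(omega)=1/(10+j * omega), G(omega)=1/(5+j * omega)
F{f * g}=1/((10+j * omega)(5+j * omega))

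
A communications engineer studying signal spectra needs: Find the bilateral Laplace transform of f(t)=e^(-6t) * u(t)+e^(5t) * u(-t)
For e^(-6t) * u(t): L=1/(s + 6), Re(s) > -6
For e^(5t) * u(-t): L=-1/(s-5), Re(s) < 5
Combined: F(s)=1/(s + 6) - 1/(s-5), -6 < Re(s) < 5

Answer: 1/(s + 6) - 1/(s-5), ROC: -6 < Re(s) < 5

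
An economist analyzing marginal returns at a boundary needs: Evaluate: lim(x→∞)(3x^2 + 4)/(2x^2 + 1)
Divide numerator and denominator by x^2:
lim (3 + 4/x^2)/(2 + 1/x^2) = 3/2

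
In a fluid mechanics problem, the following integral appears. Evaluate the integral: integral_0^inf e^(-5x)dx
integral_0^inf e^(-5x) dx = [-1/5 * e^(-5x)]_0^inf
= 0 - (-1/5) = 1/5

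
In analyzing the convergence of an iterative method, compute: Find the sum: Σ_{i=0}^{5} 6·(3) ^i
Geometric series: S = a(1 - r^n)/(1 - r)
a = 6, r = 3, n = 6
S = 6(1 - 729)/-2 = 2184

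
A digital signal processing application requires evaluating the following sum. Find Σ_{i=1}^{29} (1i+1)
=1·Σ i+1·29=1·435+29=464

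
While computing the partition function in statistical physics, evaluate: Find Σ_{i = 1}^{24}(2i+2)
=2·Σ i+2·24=2·300+48=648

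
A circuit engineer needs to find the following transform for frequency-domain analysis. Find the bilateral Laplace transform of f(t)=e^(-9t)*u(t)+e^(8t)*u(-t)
For e^(-9t)*u(t): L=1/(s + 9), Re(s) > -9
For e^(8t)*u(-t): L=-1/(s-8), Re(s) < 8
Combined: F(s)=1/(s + 9) - 1/(s-8), -9 < Re(s) < 8

Answer: 1/(s + 9) - 1/(s-8), ROC: -9 < Re(s) < 8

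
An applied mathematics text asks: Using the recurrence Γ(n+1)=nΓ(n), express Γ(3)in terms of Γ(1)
Γ(3) = 2Γ(2) = 2·1Γ(1) = ... = 2!·Γ(1) = 2·Γ(1)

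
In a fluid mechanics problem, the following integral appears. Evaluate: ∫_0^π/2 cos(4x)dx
Antiderivative: sin(4x)/4
Evaluate at bounds: [sin(4·π/2)/4] - [sin(4·0)/4]
=((0) - (0))/4=0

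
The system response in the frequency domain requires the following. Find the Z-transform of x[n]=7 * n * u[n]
Z{n * u[n]} = z/(z-1)^2
By linearity: Z{7 * n * u[n]} = 7z/(z-1)^2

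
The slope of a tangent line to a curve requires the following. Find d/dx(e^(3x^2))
Chain rule: d/dx[e^u] = e^u · u' where u = 3x^2
u' = 6x

Answer: 6x·e^(3x^2)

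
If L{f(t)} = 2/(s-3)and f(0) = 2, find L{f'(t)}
L{f'(t)}=s·F(s) - f(0)=2s/(s-3)-2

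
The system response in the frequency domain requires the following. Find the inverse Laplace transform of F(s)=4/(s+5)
L^(-1){4/(s-a)} = c·e^(at)
Here a = -5, c = 4

Answer: 4e^(-5t)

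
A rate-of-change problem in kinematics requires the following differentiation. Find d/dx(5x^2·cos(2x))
Product rule: (fg)'=f'g+fg'
f=5x^2, f'=10x
g=cos(2x), g'=-2·sin(2x)

Answer: 10x·cos(2x)-10x^2·sin(2x)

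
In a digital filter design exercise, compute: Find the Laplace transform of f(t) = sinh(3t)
L{sinh(at)}=a/(s²-a²)
L{sinh(3t)}=3/(s²-9)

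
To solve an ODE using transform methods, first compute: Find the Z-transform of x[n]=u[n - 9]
Using the time-shift property: Z{u[n-9]} = z^(-9)*z/(z-1)
= z^(-8)/(z-1)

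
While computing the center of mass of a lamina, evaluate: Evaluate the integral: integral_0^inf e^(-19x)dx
integral_0^inf e^(-19x) dx = [-1/19 * e^(-19x)]_0^inf
= 0 - (-1/19) = 1/19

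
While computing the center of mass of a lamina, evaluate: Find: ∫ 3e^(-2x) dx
Since d/dx[e^(-2x)] = -2e^(-2x), we get -3/2 e^(-2x)+C

Answer: (-3/2)e^(-2x)+C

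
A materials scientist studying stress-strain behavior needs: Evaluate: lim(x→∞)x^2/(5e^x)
Apply L'Hôpital 2 times (∞/∞ each time):
Eventually get 2!/(5e^x) → 0

Answer: 0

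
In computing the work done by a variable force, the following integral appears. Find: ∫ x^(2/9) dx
Power rule: ∫ x^(2/9) dx = x^(11/9)/(11/9)+C

Answer: (9/11)·x^(11/9)+C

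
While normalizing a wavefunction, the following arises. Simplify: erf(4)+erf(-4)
erf is odd: erf(-4) = -erf(4)
erf(4)+erf(-4) = erf(4) - erf(4) = 0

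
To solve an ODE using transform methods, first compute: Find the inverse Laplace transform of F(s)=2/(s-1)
L^(-1){2/(s-a)} = c·e^(at)
Here a = 1, c = 2

Answer: 2e^(t)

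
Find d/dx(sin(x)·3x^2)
Product rule: (fg)' = f'g+fg'
f = sin(x), f' = cos(x)
g = 3x^2, g' = 6x

Answer: 3·cos(x)·x^2+6·sin(x)·x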